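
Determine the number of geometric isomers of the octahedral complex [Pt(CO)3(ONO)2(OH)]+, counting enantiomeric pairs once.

There are 3 geometric isomers: CO mer, ONO trans; CO mer, ONO cis; CO fac, ONO cis.

3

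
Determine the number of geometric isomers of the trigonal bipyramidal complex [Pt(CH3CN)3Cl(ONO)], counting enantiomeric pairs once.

A trigonal bipyramid has two axial and three equatorial sites, which are chemically inequivalent.
The distinct arrangements are (4 in all): Cl equatorial, ONO equatorial; Cl axial, ONO equatorial; Cl equatorial, ONO axial; Cl axial, ONO axial.

4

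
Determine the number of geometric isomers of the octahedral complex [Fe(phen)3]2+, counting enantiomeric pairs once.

In an octahedral complex each vertex has one trans partner and four cis neighbours.
Each phen is bidentate and must span two cis positions.
Only one geometric arrangement is possible; it has no improper symmetry element, so it exists as a pair of enantiomers (2 stereoisomers).

1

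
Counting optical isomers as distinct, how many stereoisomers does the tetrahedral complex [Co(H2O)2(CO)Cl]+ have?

All four vertices of a tetrahedron are equivalent and mutually adjacent, so cis/trans isomerism cannot arise.
Only one geometric arrangement is possible.

1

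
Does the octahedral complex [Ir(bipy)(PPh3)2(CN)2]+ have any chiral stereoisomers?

The six octahedral sites form three mutually perpendicular trans pairs.
Each bipy is bidentate and must span two cis positions.
Working through the distinct placements yields 3 geometric isomers: PPh3 cis, CN trans; PPh3 cis, CN cis (chiral); PPh3 trans, CN cis.
One of these lacks any improper symmetry element and so occurs as an enantiomeric pair, giving 3 + 1 = 4 stereoisomers in total.

yes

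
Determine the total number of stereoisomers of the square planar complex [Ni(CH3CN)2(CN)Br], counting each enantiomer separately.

In a square planar complex each vertex has one trans partner and two cis neighbours.
Working through the distinct placements yields 2 geometric isomers: CH3CN cis; CH3CN trans.
Each arrangement has an internal mirror plane or centre of symmetry, so none is chiral.

2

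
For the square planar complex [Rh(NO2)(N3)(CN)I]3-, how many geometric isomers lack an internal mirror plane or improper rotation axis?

In a square planar complex each vertex has one trans partner and two cis neighbours.
The distinct arrangements are (3 in all): (CN/N3 trans, I/NO2 trans); (CN/NO2 trans, I/N3 trans); (CN/I trans, N3/NO2 trans).
Each arrangement has an internal mirror plane or centre of symmetry, so none is chiral.

0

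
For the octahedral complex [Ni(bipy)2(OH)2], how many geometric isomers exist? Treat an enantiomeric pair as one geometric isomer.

2

The six octahedral sites form three mutually perpendicular trans pairs.
Each bipy is bidentate and must span two cis positions.
Systematic placement gives 2 geometric isomers: OH trans; OH cis (chiral).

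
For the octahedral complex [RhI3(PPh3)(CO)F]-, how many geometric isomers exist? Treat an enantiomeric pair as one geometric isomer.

The six octahedral sites form three mutually perpendicular trans pairs.
There are 4 geometric isomers: I mer (3 arrangements); I fac (chiral).

4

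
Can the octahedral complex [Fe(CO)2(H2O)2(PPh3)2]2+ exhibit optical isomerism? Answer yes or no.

In an octahedral complex each vertex has one trans partner and four cis neighbours.
Working through the distinct placements yields 5 geometric isomers: CO trans, H2O trans, PPh3 trans; CO trans, H2O cis, PPh3 cis; CO cis, H2O cis, PPh3 trans; CO cis, H2O cis, PPh3 cis (chiral); CO cis, H2O trans, PPh3 cis.
One of these lacks any improper symmetry element and so occurs as an enantiomeric pair, giving 5 + 1 = 6 stereoisomers in total.

yes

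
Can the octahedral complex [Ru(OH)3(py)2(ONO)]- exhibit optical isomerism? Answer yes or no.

no

An octahedron has six vertices in three trans pairs; every non-trans pair is cis.
Working through the distinct placements yields 3 geometric isomers: OH mer, py trans; OH mer, py cis; OH fac, py cis.
Each arrangement has an internal mirror plane or centre of symmetry, so none is chiral.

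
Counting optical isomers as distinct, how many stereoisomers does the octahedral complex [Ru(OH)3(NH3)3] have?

In an octahedral complex each vertex has one trans partner and four cis neighbours.
Systematic placement gives 2 geometric isomers: OH mer; OH fac.
Each arrangement has an internal mirror plane or centre of symmetry, so none is chiral.

2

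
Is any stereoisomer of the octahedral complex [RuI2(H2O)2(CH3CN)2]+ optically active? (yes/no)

The six octahedral sites form three mutually perpendicular trans pairs.
The distinct arrangements are (5 in all): I trans, H2O trans, CH3CN trans; I cis, H2O cis, CH3CN trans; I trans, H2O cis, CH3CN cis; I cis, H2O cis, CH3CN cis (chiral); I cis, H2O trans, CH3CN cis.
One of these lacks any improper symmetry element and so occurs as an enantiomeric pair, giving 5 + 1 = 6 stereoisomers in total.

yes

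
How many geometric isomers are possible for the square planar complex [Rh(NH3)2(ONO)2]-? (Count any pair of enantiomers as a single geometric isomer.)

In a square planar complex each vertex has one trans partner and two cis neighbours.
Systematic placement gives 2 geometric isomers: NH3 cis; NH3 trans.

2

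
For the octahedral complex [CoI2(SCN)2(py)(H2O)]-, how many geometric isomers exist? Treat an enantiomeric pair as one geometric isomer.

6

The six octahedral sites form three mutually perpendicular trans pairs.
There are 6 geometric isomers: I cis, SCN cis (3 arrangements, 2 chiral); I cis, SCN trans; I trans, SCN cis; I trans, SCN trans.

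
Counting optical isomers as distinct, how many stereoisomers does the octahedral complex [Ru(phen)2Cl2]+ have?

3

The six octahedral sites form three mutually perpendicular trans pairs.
Each phen is bidentate and must span two cis positions.
Systematic placement gives 2 geometric isomers: Cl trans; Cl cis (chiral).
One of these lacks any improper symmetry element and so occurs as an enantiomeric pair, giving 2 + 1 = 3 stereoisomers in total.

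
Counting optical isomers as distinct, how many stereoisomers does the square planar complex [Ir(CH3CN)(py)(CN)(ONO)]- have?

A square has two trans pairs of vertices; adjacent vertices are cis.
Systematic placement gives 3 geometric isomers: (CH3CN/ONO trans, CN/py trans); (CH3CN/py trans, CN/ONO trans); (CH3CN/CN trans, ONO/py trans).
Each arrangement has an internal mirror plane or centre of symmetry, so none is chiral.

3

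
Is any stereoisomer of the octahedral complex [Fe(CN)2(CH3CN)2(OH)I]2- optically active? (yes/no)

The six octahedral sites form three mutually perpendicular trans pairs.
There are 6 geometric isomers: CN trans, CH3CN trans; CN cis, CH3CN trans; CN cis, CH3CN cis (3 arrangements, 2 chiral); CN trans, CH3CN cis.
Of these, 2 lack any improper symmetry element and so occur as enantiomeric pairs, giving 6 + 2 = 8 stereoisomers in total.

yes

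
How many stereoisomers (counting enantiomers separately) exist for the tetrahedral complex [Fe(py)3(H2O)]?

In a tetrahedral complex all four positions are equivalent and every pair of ligands is adjacent — there is no cis/trans distinction.
Only one geometric arrangement is possible.

1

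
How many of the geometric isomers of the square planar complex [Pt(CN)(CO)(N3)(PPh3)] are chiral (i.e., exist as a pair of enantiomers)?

In a square planar complex each vertex has one trans partner and two cis neighbours.
Working through the distinct placements yields 3 geometric isomers: (CN/N3 trans, CO/PPh3 trans); (CN/PPh3 trans, CO/N3 trans); (CN/CO trans, N3/PPh3 trans).
Each arrangement has an internal mirror plane or centre of symmetry, so none is chiral.

0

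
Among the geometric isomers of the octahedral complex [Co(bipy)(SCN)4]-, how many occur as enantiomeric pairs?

The six octahedral sites form three mutually perpendicular trans pairs.
Each bipy is bidentate and must span two cis positions.
Only one geometric arrangement is possible.

0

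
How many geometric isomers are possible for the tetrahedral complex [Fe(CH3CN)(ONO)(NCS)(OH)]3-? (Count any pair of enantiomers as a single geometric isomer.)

In a tetrahedral complex all four positions are equivalent and every pair of ligands is adjacent — there is no cis/trans distinction.
Only one geometric arrangement is possible; it has no improper symmetry element, so it exists as a pair of enantiomers (2 stereoisomers).

1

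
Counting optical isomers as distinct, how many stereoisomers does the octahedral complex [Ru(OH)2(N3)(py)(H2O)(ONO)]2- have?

15

In an octahedral complex each vertex has one trans partner and four cis neighbours.
Placing the ligands in turn and identifying arrangements related by rotation or reflection leaves 9 distinct geometric isomers.
Of these, 6 lack any improper symmetry element and so occur as enantiomeric pairs, giving 9 + 6 = 15 stereoisomers in total.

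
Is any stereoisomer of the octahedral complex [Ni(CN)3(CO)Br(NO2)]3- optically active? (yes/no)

Working through the distinct placements yields 4 geometric isomers: CN mer (3 arrangements); CN fac (chiral).
One of these lacks any improper symmetry element and so occurs as an enantiomeric pair, giving 4 + 1 = 5 stereoisomers in total.

yes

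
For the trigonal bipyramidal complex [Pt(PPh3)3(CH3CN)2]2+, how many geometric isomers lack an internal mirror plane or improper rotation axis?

0

Working through the distinct placements yields 3 geometric isomers: CH3CN both axial; CH3CN one axial, one equatorial; CH3CN both equatorial.
Each arrangement has an internal mirror plane or centre of symmetry, so none is chiral.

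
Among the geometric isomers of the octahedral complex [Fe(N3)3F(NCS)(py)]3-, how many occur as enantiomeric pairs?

An octahedron has six vertices in three trans pairs; every non-trans pair is cis.
The distinct arrangements are (4 in all): N3 mer (3 arrangements); N3 fac (chiral).
One of these lacks any improper symmetry element and so occurs as an enantiomeric pair, giving 4 + 1 = 5 stereoisomers in total.

1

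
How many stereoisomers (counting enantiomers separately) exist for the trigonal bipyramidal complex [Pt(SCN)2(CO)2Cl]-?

6

In a trigonal bipyramid the two axial positions differ from the three equatorial ones.
Systematic enumeration (placing each ligand type in turn and discarding arrangements equivalent by rotation or reflection) gives 5 geometric isomers.
One of these lacks any improper symmetry element and so occurs as an enantiomeric pair, giving 5 + 1 = 6 stereoisomers in total.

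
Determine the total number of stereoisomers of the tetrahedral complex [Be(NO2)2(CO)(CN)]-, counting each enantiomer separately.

1

All four vertices of a tetrahedron are equivalent and mutually adjacent, so cis/trans isomerism cannot arise.
Only one geometric arrangement is possible.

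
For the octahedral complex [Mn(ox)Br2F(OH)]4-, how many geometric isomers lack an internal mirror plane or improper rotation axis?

An octahedron has six vertices in three trans pairs; every non-trans pair is cis.
Each ox is bidentate and must span two cis positions.
Working through the distinct placements yields 4 geometric isomers: Br trans; Br cis (3 arrangements, 2 chiral).
Of these, 2 lack any improper symmetry element and so occur as enantiomeric pairs, giving 4 + 2 = 6 stereoisomers in total.

2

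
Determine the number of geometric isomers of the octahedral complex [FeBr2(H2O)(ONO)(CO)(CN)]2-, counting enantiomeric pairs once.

9

In an octahedral complex each vertex has one trans partner and four cis neighbours.
Exhaustive case analysis gives 9 geometric isomers.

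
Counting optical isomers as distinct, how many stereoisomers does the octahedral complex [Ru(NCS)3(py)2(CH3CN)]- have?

3

The distinct arrangements are (3 in all): NCS mer, py trans; NCS fac, py cis; NCS mer, py cis.
Each arrangement has an internal mirror plane or centre of symmetry, so none is chiral.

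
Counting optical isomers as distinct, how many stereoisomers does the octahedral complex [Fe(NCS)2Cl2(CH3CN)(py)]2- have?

In an octahedral complex each vertex has one trans partner and four cis neighbours.
The distinct arrangements are (6 in all): NCS cis, Cl cis (3 arrangements, 2 chiral); NCS trans, Cl cis; NCS cis, Cl trans; NCS trans, Cl trans.
Of these, 2 lack any improper symmetry element and so occur as enantiomeric pairs, giving 6 + 2 = 8 stereoisomers in total.

8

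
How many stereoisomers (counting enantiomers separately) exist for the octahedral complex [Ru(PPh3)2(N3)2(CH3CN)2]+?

6

Systematic placement gives 5 geometric isomers: PPh3 trans, N3 trans, CH3CN trans; PPh3 cis, N3 cis, CH3CN trans; PPh3 trans, N3 cis, CH3CN cis; PPh3 cis, N3 cis, CH3CN cis (chiral); PPh3 cis, N3 trans, CH3CN cis.
One of these lacks any improper symmetry element and so occurs as an enantiomeric pair, giving 5 + 1 = 6 stereoisomers in total.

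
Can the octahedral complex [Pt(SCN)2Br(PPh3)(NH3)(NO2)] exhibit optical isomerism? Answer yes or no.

Systematic enumeration (placing each ligand type in turn and discarding arrangements equivalent by rotation or reflection) gives 9 geometric isomers.
Of these, 6 lack any improper symmetry element and so occur as enantiomeric pairs, giving 9 + 6 = 15 stereoisomers in total.

yes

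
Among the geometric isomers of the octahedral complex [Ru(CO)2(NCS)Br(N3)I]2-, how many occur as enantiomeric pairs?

6

Placing the ligands in turn and identifying arrangements related by rotation or reflection leaves 9 distinct geometric isomers.
Of these, 6 lack any improper symmetry element and so occur as enantiomeric pairs, giving 9 + 6 = 15 stereoisomers in total.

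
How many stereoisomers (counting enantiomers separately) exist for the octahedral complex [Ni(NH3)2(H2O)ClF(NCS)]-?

An octahedron has six vertices in three trans pairs; every non-trans pair is cis.
Systematic enumeration (placing each ligand type in turn and discarding arrangements equivalent by rotation or reflection) gives 9 geometric isomers.
Of these, 6 lack any improper symmetry element and so occur as enantiomeric pairs, giving 9 + 6 = 15 stereoisomers in total.

15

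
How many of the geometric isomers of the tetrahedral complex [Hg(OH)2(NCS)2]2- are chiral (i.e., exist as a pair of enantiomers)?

Only one geometric arrangement is possible.

0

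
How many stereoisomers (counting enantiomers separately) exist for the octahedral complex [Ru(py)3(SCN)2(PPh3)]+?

In an octahedral complex each vertex has one trans partner and four cis neighbours.
There are 3 geometric isomers: py mer, SCN cis; py mer, SCN trans; py fac, SCN cis.
Each arrangement has an internal mirror plane or centre of symmetry, so none is chiral.

3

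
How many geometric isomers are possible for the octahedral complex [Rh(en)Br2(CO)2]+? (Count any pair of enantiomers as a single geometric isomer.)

3

An octahedron has six vertices in three trans pairs; every non-trans pair is cis.
Each en is bidentate and must span two cis positions.
The distinct arrangements are (3 in all): Br trans, CO cis; Br cis, CO cis (chiral); Br cis, CO trans.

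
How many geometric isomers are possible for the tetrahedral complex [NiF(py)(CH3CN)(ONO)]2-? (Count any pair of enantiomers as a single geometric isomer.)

In a tetrahedral complex all four positions are equivalent and every pair of ligands is adjacent — there is no cis/trans distinction.
Only one geometric arrangement is possible; it has no improper symmetry element, so it exists as a pair of enantiomers (2 stereoisomers).

1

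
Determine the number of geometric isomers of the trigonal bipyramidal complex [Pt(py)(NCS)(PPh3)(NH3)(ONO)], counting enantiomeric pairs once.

Exhaustive case analysis gives 10 geometric isomers.

10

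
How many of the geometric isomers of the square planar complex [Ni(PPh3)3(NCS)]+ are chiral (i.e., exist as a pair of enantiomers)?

Only one geometric arrangement is possible.

0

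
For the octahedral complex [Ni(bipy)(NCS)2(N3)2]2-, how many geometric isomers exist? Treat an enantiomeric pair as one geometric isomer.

In an octahedral complex each vertex has one trans partner and four cis neighbours.
Each bipy is bidentate and must span two cis positions.
Working through the distinct placements yields 3 geometric isomers: NCS cis, N3 trans; NCS cis, N3 cis (chiral); NCS trans, N3 cis.

3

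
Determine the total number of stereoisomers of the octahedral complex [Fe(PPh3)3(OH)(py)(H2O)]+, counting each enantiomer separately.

5

The six octahedral sites form three mutually perpendicular trans pairs.
Systematic placement gives 4 geometric isomers: PPh3 mer (3 arrangements); PPh3 fac (chiral).
One of these lacks any improper symmetry element and so occurs as an enantiomeric pair, giving 4 + 1 = 5 stereoisomers in total.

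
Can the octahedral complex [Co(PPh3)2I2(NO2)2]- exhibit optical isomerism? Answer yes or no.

yes

The six octahedral sites form three mutually perpendicular trans pairs.
Working through the distinct placements yields 5 geometric isomers: PPh3 trans, I trans, NO2 trans; PPh3 cis, I trans, NO2 cis; PPh3 trans, I cis, NO2 cis; PPh3 cis, I cis, NO2 cis (chiral); PPh3 cis, I cis, NO2 trans.
One of these lacks any improper symmetry element and so occurs as an enantiomeric pair, giving 5 + 1 = 6 stereoisomers in total.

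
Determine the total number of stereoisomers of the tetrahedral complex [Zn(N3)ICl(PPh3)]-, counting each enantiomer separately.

2

In a tetrahedral complex all four positions are equivalent and every pair of ligands is adjacent — there is no cis/trans distinction.
Only one geometric arrangement is possible; it has no improper symmetry element, so it exists as a pair of enantiomers (2 stereoisomers).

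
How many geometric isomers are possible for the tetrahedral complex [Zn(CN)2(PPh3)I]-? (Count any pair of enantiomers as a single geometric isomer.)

In a tetrahedral complex all four positions are equivalent and every pair of ligands is adjacent — there is no cis/trans distinction.
Only one geometric arrangement is possible.

1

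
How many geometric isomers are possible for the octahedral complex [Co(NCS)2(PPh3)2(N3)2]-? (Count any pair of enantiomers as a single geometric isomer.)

5

An octahedron has six vertices in three trans pairs; every non-trans pair is cis.
Working through the distinct placements yields 5 geometric isomers: NCS trans, PPh3 trans, N3 trans; NCS cis, PPh3 cis, N3 trans; NCS cis, PPh3 trans, N3 cis; NCS cis, PPh3 cis, N3 cis (chiral); NCS trans, PPh3 cis, N3 cis.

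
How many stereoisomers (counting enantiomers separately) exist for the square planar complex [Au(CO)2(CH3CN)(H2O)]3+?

The distinct arrangements are (2 in all): CO cis; CO trans.
Each arrangement has an internal mirror plane or centre of symmetry, so none is chiral.

2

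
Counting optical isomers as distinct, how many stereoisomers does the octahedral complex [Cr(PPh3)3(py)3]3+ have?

In an octahedral complex each vertex has one trans partner and four cis neighbours.
There are 2 geometric isomers: PPh3 mer; PPh3 fac.
Each arrangement has an internal mirror plane or centre of symmetry, so none is chiral.

2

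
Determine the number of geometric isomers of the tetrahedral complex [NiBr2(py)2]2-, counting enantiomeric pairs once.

1

Only one geometric arrangement is possible.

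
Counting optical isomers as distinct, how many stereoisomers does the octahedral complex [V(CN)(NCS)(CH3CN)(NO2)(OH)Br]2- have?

30

In an octahedral complex each vertex has one trans partner and four cis neighbours.
Systematic enumeration (placing each ligand type in turn and discarding arrangements equivalent by rotation or reflection) gives 15 geometric isomers.
Of these, 15 lack any improper symmetry element and so occur as enantiomeric pairs, giving 15 + 15 = 30 stereoisomers in total.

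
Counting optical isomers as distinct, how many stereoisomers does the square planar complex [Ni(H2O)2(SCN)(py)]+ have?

2

A square has two trans pairs of vertices; adjacent vertices are cis.
Working through the distinct placements yields 2 geometric isomers: H2O cis; H2O trans.
Each arrangement has an internal mirror plane or centre of symmetry, so none is chiral.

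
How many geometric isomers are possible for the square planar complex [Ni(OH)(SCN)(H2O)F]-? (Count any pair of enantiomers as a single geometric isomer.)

The distinct arrangements are (3 in all): (F/OH trans, H2O/SCN trans); (F/SCN trans, H2O/OH trans); (F/H2O trans, OH/SCN trans).

3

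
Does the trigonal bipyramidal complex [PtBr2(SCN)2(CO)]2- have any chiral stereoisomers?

In a trigonal bipyramid the two axial positions differ from the three equatorial ones.
Exhaustive case analysis gives 5 geometric isomers.
One of these lacks any improper symmetry element and so occurs as an enantiomeric pair, giving 5 + 1 = 6 stereoisomers in total.

yes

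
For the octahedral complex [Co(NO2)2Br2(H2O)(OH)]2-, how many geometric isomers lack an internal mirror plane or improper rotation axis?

The six octahedral sites form three mutually perpendicular trans pairs.
There are 6 geometric isomers: NO2 cis, Br trans; NO2 trans, Br trans; NO2 cis, Br cis (3 arrangements, 2 chiral); NO2 trans, Br cis.
Of these, 2 lack any improper symmetry element and so occur as enantiomeric pairs, giving 6 + 2 = 8 stereoisomers in total.

2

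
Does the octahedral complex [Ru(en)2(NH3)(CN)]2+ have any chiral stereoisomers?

yes

An octahedron has six vertices in three trans pairs; every non-trans pair is cis.
Each en is bidentate and must span two cis positions.
The distinct arrangements are (2 in all): NH3 and CN mutually trans; NH3 and CN mutually cis (chiral).
One of these lacks any improper symmetry element and so occurs as an enantiomeric pair, giving 2 + 1 = 3 stereoisomers in total.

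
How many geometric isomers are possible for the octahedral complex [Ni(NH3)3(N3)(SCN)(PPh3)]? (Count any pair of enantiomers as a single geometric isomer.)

4

In an octahedral complex each vertex has one trans partner and four cis neighbours.
Systematic placement gives 4 geometric isomers: NH3 mer (3 arrangements); NH3 fac (chiral).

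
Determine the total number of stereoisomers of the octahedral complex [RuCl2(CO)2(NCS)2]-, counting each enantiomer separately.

6

In an octahedral complex each vertex has one trans partner and four cis neighbours.
Working through the distinct placements yields 5 geometric isomers: Cl trans, CO trans, NCS trans; Cl cis, CO trans, NCS cis; Cl cis, CO cis, NCS trans; Cl cis, CO cis, NCS cis (chiral); Cl trans, CO cis, NCS cis.
One of these lacks any improper symmetry element and so occurs as an enantiomeric pair, giving 5 + 1 = 6 stereoisomers in total.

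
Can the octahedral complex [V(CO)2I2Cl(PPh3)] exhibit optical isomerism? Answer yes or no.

An octahedron has six vertices in three trans pairs; every non-trans pair is cis.
Systematic placement gives 6 geometric isomers: CO trans, I cis; CO trans, I trans; CO cis, I cis (3 arrangements, 2 chiral); CO cis, I trans.
Of these, 2 lack any improper symmetry element and so occur as enantiomeric pairs, giving 6 + 2 = 8 stereoisomers in total.

yes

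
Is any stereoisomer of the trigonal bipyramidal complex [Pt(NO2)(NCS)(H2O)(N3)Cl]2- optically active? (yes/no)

A trigonal bipyramid has two axial and three equatorial sites, which are chemically inequivalent.
Placing the ligands in turn and identifying arrangements related by rotation or reflection leaves 10 distinct geometric isomers.
Of these, 10 lack any improper symmetry element and so occur as enantiomeric pairs, giving 10 + 10 = 20 stereoisomers in total.

yes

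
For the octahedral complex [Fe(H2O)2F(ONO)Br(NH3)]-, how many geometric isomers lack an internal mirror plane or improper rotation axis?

6

An octahedron has six vertices in three trans pairs; every non-trans pair is cis.
Exhaustive case analysis gives 9 geometric isomers.
Of these, 6 lack any improper symmetry element and so occur as enantiomeric pairs, giving 9 + 6 = 15 stereoisomers in total.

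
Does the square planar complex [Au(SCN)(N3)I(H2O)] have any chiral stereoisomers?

no

A square has two trans pairs of vertices; adjacent vertices are cis.
The distinct arrangements are (3 in all): (H2O/N3 trans, I/SCN trans); (H2O/SCN trans, I/N3 trans); (H2O/I trans, N3/SCN trans).
Each arrangement has an internal mirror plane or centre of symmetry, so none is chiral.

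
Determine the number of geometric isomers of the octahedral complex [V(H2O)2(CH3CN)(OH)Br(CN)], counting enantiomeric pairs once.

9

The six octahedral sites form three mutually perpendicular trans pairs.
Placing the ligands in turn and identifying arrangements related by rotation or reflection leaves 9 distinct geometric isomers.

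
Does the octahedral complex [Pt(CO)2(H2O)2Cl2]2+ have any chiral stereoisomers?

The six octahedral sites form three mutually perpendicular trans pairs.
Working through the distinct placements yields 5 geometric isomers: CO trans, H2O trans, Cl trans; CO trans, H2O cis, Cl cis; CO cis, H2O trans, Cl cis; CO cis, H2O cis, Cl cis (chiral); CO cis, H2O cis, Cl trans.
One of these lacks any improper symmetry element and so occurs as an enantiomeric pair, giving 5 + 1 = 6 stereoisomers in total.

yes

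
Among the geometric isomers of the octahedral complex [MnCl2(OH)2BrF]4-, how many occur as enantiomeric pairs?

There are 6 geometric isomers: Cl cis, OH trans; Cl cis, OH cis (3 arrangements, 2 chiral); Cl trans, OH trans; Cl trans, OH cis.
Of these, 2 lack any improper symmetry element and so occur as enantiomeric pairs, giving 6 + 2 = 8 stereoisomers in total.

2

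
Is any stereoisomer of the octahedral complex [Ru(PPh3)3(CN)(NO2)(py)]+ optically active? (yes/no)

In an octahedral complex each vertex has one trans partner and four cis neighbours.
Working through the distinct placements yields 4 geometric isomers: PPh3 mer (3 arrangements); PPh3 fac (chiral).
One of these lacks any improper symmetry element and so occurs as an enantiomeric pair, giving 4 + 1 = 5 stereoisomers in total.

yes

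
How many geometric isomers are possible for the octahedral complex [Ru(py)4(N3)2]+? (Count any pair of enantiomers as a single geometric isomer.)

The distinct arrangements are (2 in all): N3 trans; N3 cis.

2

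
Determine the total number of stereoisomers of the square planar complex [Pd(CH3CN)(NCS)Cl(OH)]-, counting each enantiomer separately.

3

A square has two trans pairs of vertices; adjacent vertices are cis.
Systematic placement gives 3 geometric isomers: (CH3CN/NCS trans, Cl/OH trans); (CH3CN/OH trans, Cl/NCS trans); (CH3CN/Cl trans, NCS/OH trans).
Each arrangement has an internal mirror plane or centre of symmetry, so none is chiral.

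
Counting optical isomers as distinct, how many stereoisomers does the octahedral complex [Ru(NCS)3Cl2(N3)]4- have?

3

An octahedron has six vertices in three trans pairs; every non-trans pair is cis.
Systematic placement gives 3 geometric isomers: NCS mer, Cl trans; NCS mer, Cl cis; NCS fac, Cl cis.
Each arrangement has an internal mirror plane or centre of symmetry, so none is chiral.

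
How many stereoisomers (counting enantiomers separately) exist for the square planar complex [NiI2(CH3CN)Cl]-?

2

In a square planar complex each vertex has one trans partner and two cis neighbours.
There are 2 geometric isomers: I cis; I trans.
Each arrangement has an internal mirror plane or centre of symmetry, so none is chiral.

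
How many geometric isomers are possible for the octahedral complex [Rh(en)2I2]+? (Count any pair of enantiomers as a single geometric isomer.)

2

Each en is bidentate and must span two cis positions.
Working through the distinct placements yields 2 geometric isomers: I trans; I cis (chiral).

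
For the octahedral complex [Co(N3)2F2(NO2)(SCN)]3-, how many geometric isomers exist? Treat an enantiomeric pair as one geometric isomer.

6

Systematic placement gives 6 geometric isomers: N3 trans, F trans; N3 cis, F trans; N3 cis, F cis (3 arrangements, 2 chiral); N3 trans, F cis.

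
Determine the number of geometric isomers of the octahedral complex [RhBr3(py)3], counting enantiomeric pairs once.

2

An octahedron has six vertices in three trans pairs; every non-trans pair is cis.
There are 2 geometric isomers: Br mer; Br fac.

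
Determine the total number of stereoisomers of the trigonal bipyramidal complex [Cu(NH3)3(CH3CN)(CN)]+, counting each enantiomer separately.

4

A trigonal bipyramid has two axial and three equatorial sites, which are chemically inequivalent.
The distinct arrangements are (4 in all): CH3CN axial, CN axial; CH3CN axial, CN equatorial; CH3CN equatorial, CN axial; CH3CN equatorial, CN equatorial.
Each arrangement has an internal mirror plane or centre of symmetry, so none is chiral.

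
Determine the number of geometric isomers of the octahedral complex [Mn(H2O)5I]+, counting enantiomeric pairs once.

In an octahedral complex each vertex has one trans partner and four cis neighbours.
Only one geometric arrangement is possible.

1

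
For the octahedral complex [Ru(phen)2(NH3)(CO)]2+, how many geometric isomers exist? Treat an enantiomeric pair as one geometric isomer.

Each phen is bidentate and must span two cis positions.
There are 2 geometric isomers: NH3 and CO mutually trans; NH3 and CO mutually cis (chiral).

2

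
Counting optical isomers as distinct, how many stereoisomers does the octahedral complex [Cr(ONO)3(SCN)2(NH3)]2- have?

The six octahedral sites form three mutually perpendicular trans pairs.
The distinct arrangements are (3 in all): ONO mer, SCN trans; ONO fac, SCN cis; ONO mer, SCN cis.
Each arrangement has an internal mirror plane or centre of symmetry, so none is chiral.

3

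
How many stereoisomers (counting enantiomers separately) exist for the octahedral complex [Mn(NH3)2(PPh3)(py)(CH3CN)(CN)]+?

Exhaustive case analysis gives 9 geometric isomers.
Of these, 6 lack any improper symmetry element and so occur as enantiomeric pairs, giving 9 + 6 = 15 stereoisomers in total.

15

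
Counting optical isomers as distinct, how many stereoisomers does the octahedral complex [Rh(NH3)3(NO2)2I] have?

3

The six octahedral sites form three mutually perpendicular trans pairs.
There are 3 geometric isomers: NH3 mer, NO2 trans; NH3 fac, NO2 cis; NH3 mer, NO2 cis.
Each arrangement has an internal mirror plane or centre of symmetry, so none is chiral.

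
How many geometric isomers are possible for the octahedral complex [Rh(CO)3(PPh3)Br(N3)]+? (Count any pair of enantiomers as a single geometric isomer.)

4

The distinct arrangements are (4 in all): CO mer (3 arrangements); CO fac (chiral).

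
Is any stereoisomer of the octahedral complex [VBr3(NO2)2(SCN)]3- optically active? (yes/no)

no

The distinct arrangements are (3 in all): Br mer, NO2 cis; Br mer, NO2 trans; Br fac, NO2 cis.
Each arrangement has an internal mirror plane or centre of symmetry, so none is chiral.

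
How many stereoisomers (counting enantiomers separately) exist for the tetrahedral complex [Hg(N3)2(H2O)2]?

1

In a tetrahedral complex all four positions are equivalent and every pair of ligands is adjacent — there is no cis/trans distinction.
Only one geometric arrangement is possible.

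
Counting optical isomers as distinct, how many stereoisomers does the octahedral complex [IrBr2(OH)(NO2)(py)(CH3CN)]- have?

15

Exhaustive case analysis gives 9 geometric isomers.
Of these, 6 lack any improper symmetry element and so occur as enantiomeric pairs, giving 9 + 6 = 15 stereoisomers in total.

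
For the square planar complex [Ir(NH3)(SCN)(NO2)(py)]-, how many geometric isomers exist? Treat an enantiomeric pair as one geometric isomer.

Systematic placement gives 3 geometric isomers: (NH3/SCN trans, NO2/py trans); (NH3/py trans, NO2/SCN trans); (NH3/NO2 trans, SCN/py trans).

3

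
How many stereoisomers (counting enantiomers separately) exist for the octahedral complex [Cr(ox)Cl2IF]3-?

The six octahedral sites form three mutually perpendicular trans pairs.
Each ox is bidentate and must span two cis positions.
Systematic placement gives 4 geometric isomers: Cl trans; Cl cis (3 arrangements, 2 chiral).
Of these, 2 lack any improper symmetry element and so occur as enantiomeric pairs, giving 4 + 2 = 6 stereoisomers in total.

6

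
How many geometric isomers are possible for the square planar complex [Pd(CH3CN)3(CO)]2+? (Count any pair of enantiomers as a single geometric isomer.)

A square has two trans pairs of vertices; adjacent vertices are cis.
Only one geometric arrangement is possible.

1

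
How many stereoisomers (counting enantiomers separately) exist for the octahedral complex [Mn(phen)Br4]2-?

The six octahedral sites form three mutually perpendicular trans pairs.
Each phen is bidentate and must span two cis positions.
Only one geometric arrangement is possible.

1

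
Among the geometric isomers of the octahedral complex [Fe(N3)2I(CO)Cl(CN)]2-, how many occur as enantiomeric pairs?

An octahedron has six vertices in three trans pairs; every non-trans pair is cis.
Placing the ligands in turn and identifying arrangements related by rotation or reflection leaves 9 distinct geometric isomers.
Of these, 6 lack any improper symmetry element and so occur as enantiomeric pairs, giving 9 + 6 = 15 stereoisomers in total.

6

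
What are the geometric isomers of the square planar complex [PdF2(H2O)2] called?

In a square planar complex each vertex has one trans partner and two cis neighbours.
Systematic placement gives 2 geometric isomers: F cis; F trans.

cis and trans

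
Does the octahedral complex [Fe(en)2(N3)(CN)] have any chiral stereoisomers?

yes

In an octahedral complex each vertex has one trans partner and four cis neighbours.
Each en is bidentate and must span two cis positions.
Working through the distinct placements yields 2 geometric isomers: N3 and CN mutually trans; N3 and CN mutually cis (chiral).
One of these lacks any improper symmetry element and so occurs as an enantiomeric pair, giving 2 + 1 = 3 stereoisomers in total.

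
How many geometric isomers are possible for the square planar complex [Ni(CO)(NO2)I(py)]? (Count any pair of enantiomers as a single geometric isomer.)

A square has two trans pairs of vertices; adjacent vertices are cis.
There are 3 geometric isomers: (CO/NO2 trans, I/py trans); (CO/py trans, I/NO2 trans); (CO/I trans, NO2/py trans).

3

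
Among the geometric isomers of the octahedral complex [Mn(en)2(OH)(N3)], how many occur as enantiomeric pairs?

Each en is bidentate and must span two cis positions.
Systematic placement gives 2 geometric isomers: OH and N3 mutually trans; OH and N3 mutually cis (chiral).
One of these lacks any improper symmetry element and so occurs as an enantiomeric pair, giving 2 + 1 = 3 stereoisomers in total.

1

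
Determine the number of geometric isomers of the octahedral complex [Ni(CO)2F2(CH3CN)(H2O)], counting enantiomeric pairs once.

In an octahedral complex each vertex has one trans partner and four cis neighbours.
The distinct arrangements are (6 in all): CO cis, F cis (3 arrangements, 2 chiral); CO cis, F trans; CO trans, F cis; CO trans, F trans.

6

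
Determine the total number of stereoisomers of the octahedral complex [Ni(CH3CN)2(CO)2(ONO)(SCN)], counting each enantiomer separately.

An octahedron has six vertices in three trans pairs; every non-trans pair is cis.
There are 6 geometric isomers: CH3CN trans, CO trans; CH3CN trans, CO cis; CH3CN cis, CO cis (3 arrangements, 2 chiral); CH3CN cis, CO trans.
Of these, 2 lack any improper symmetry element and so occur as enantiomeric pairs, giving 6 + 2 = 8 stereoisomers in total.

8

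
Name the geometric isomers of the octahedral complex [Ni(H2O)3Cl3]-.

fac and mer

In an octahedral complex each vertex has one trans partner and four cis neighbours.
The distinct arrangements are (2 in all): H2O mer; H2O fac.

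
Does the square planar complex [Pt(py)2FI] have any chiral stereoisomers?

In a square planar complex each vertex has one trans partner and two cis neighbours.
The distinct arrangements are (2 in all): py cis; py trans.
Each arrangement has an internal mirror plane or centre of symmetry, so none is chiral.

no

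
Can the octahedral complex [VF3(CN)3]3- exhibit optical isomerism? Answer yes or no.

no

The six octahedral sites form three mutually perpendicular trans pairs.
There are 2 geometric isomers: F mer; F fac.
Each arrangement has an internal mirror plane or centre of symmetry, so none is chiral.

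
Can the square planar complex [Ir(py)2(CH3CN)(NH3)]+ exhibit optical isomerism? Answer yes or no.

no

A square has two trans pairs of vertices; adjacent vertices are cis.
Systematic placement gives 2 geometric isomers: py cis; py trans.
Each arrangement has an internal mirror plane or centre of symmetry, so none is chiral.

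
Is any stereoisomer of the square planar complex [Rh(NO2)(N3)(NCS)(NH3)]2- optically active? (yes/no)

no

Working through the distinct placements yields 3 geometric isomers: (N3/NH3 trans, NCS/NO2 trans); (N3/NO2 trans, NCS/NH3 trans); (N3/NCS trans, NH3/NO2 trans).
Each arrangement has an internal mirror plane or centre of symmetry, so none is chiral.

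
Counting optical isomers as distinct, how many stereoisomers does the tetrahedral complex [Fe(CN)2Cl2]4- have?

1

Only one geometric arrangement is possible.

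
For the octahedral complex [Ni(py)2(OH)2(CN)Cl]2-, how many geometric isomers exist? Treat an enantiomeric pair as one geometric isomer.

6

The distinct arrangements are (6 in all): py trans, OH trans; py cis, OH cis (3 arrangements, 2 chiral); py trans, OH cis; py cis, OH trans.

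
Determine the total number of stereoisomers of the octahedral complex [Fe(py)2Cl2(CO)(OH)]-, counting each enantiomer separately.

8

The six octahedral sites form three mutually perpendicular trans pairs.
Systematic placement gives 6 geometric isomers: py trans, Cl cis; py cis, Cl cis (3 arrangements, 2 chiral); py trans, Cl trans; py cis, Cl trans.
Of these, 2 lack any improper symmetry element and so occur as enantiomeric pairs, giving 6 + 2 = 8 stereoisomers in total.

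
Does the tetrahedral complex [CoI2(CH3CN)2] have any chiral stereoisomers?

Only one geometric arrangement is possible.

no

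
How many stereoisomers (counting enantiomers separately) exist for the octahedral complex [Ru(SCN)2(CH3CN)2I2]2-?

6

The six octahedral sites form three mutually perpendicular trans pairs.
Working through the distinct placements yields 5 geometric isomers: SCN trans, CH3CN trans, I trans; SCN cis, CH3CN trans, I cis; SCN trans, CH3CN cis, I cis; SCN cis, CH3CN cis, I cis (chiral); SCN cis, CH3CN cis, I trans.
One of these lacks any improper symmetry element and so occurs as an enantiomeric pair, giving 5 + 1 = 6 stereoisomers in total.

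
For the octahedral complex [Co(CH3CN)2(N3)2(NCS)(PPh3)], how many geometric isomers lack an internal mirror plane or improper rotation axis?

2

In an octahedral complex each vertex has one trans partner and four cis neighbours.
There are 6 geometric isomers: CH3CN trans, N3 trans; CH3CN trans, N3 cis; CH3CN cis, N3 cis (3 arrangements, 2 chiral); CH3CN cis, N3 trans.
Of these, 2 lack any improper symmetry element and so occur as enantiomeric pairs, giving 6 + 2 = 8 stereoisomers in total.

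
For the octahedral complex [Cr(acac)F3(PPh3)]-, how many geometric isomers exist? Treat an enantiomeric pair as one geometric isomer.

2

Each acac is bidentate and must span two cis positions.
Systematic placement gives 2 geometric isomers: F mer; F fac.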